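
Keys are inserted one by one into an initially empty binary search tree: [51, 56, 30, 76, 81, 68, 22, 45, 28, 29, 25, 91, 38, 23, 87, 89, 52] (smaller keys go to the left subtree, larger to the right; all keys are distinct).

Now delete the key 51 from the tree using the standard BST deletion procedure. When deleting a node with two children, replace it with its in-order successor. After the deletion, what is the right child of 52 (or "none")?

Insert 51: tree is empty, so 51 becomes the root.
Insert 56: 56 > 51 → go right. Place as right child of 51.
Insert 30: 30 < 51 → go left. Place as left child of 51.
Insert 76: 76 > 51 → go right; 76 > 56 → go right. Place as right child of 56.
Insert 81: 81 > 51 → go right; 81 > 56 → go right; 81 > 76 → go right. Place as right child of 76.
Insert 68: 68 > 51 → go right; 68 > 56 → go right; 68 < 76 → go left. Place as left child of 76.
Insert 22: 22 < 51 → go left; 22 < 30 → go left. Place as left child of 30.
Insert 45: 45 < 51 → go left; 45 > 30 → go right. Place as right child of 30.
Insert 28: 28 < 51 → go left; 28 < 30 → go left; 28 > 22 → go right. Place as right child of 22.
Insert 29: 29 < 51 → go left; 29 < 30 → go left; 29 > 22 → go right; 29 > 28 → go right. Place as right child of 28.
Insert 25: 25 < 51 → go left; 25 < 30 → go left; 25 > 22 → go right; 25 < 28 → go left. Place as left child of 28.
Insert 91: 91 > 51 → go right; 91 > 56 → go right; 91 > 76 → go right; 91 > 81 → go right. Place as right child of 81.
Insert 38: 38 < 51 → go left; 38 > 30 → go right; 38 < 45 → go left. Place as left child of 45.
Insert 23: 23 < 51 → go left; 23 < 30 → go left; 23 > 22 → go right; 23 < 28 → go left; 23 < 25 → go left. Place as left child of 25.
Insert 87: 87 > 51 → go right; 87 > 56 → go right; 87 > 76 → go right; 87 > 81 → go right; 87 < 91 → go left. Place as left child of 91.
Insert 89: 89 > 51 → go right; 89 > 56 → go right; 89 > 76 → go right; 89 > 81 → go right; 89 < 91 → go left; 89 > 87 → go right. Place as right child of 87.
Insert 52: 52 > 51 → go right; 52 < 56 → go left. Place as left child of 56.

Delete 51 (two children — replace with in-order successor).
After deletion, 52's right child: 56.

56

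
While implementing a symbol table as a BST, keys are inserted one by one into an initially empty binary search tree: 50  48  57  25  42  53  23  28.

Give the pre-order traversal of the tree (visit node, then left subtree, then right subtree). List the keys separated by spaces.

Resulting structure (node: left, right):
  50: L=48, R=57
  48: L=25, R=–
  57: L=53, R=–
  25: L=23, R=42
  42: L=28, R=–
  53: L=–, R=–
  23: L=–, R=–
  28: L=–, R=–

50 48 25 23 42 28 57 53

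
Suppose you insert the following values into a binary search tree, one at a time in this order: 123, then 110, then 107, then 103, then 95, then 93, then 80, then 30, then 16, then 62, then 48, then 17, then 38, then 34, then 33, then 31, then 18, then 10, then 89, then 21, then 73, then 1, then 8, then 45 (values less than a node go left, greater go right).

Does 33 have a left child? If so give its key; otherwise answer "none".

123: root
110: left child of 123 (depth 1)
107: left child of 110 (depth 2)
103: left child of 107 (depth 3)
95: left child of 103 (depth 4)
93: left child of 95 (depth 5)
80: left child of 93 (depth 6)
30: left child of 80 (depth 7)
16: left child of 30 (depth 8)
62: right child of 30 (depth 8)
48: left child of 62 (depth 9)
17: right child of 16 (depth 9)
38: left child of 48 (depth 10)
34: left child of 38 (depth 11)
33: left child of 34 (depth 12)
31: left child of 33 (depth 13)
18: right child of 17 (depth 10)
10: left child of 16 (depth 9)
89: right child of 80 (depth 7)
21: right child of 18 (depth 11)
73: right child of 62 (depth 9)
1: left child of 10 (depth 10)
8: right child of 1 (depth 11)
45: right child of 38 (depth 11)

31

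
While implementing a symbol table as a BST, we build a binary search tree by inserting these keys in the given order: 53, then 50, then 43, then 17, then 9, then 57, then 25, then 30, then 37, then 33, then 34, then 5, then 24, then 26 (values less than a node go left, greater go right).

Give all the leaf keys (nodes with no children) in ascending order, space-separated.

53: root
50: left child of 53 (depth 1)
43: left child of 50 (depth 2)
17: left child of 43 (depth 3)
9: left child of 17 (depth 4)
57: right child of 53 (depth 1)
25: right child of 17 (depth 4)
30: right child of 25 (depth 5)
37: right child of 30 (depth 6)
33: left child of 37 (depth 7)
34: right child of 33 (depth 8)
5: left child of 9 (depth 5)
24: left child of 25 (depth 5)
26: left child of 30 (depth 6)

5 24 26 34 57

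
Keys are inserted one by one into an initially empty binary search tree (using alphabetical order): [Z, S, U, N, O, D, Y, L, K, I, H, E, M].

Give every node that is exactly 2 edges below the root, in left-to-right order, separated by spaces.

Z: root
S: left child of Z (depth 1)
U: right child of S (depth 2)
N: left child of S (depth 2)
O: right child of N (depth 3)
D: left child of N (depth 3)
Y: right child of U (depth 3)
L: right child of D (depth 4)
K: left child of L (depth 5)
I: left child of K (depth 6)
H: left child of I (depth 7)
E: left child of H (depth 8)
M: right child of L (depth 5)

N U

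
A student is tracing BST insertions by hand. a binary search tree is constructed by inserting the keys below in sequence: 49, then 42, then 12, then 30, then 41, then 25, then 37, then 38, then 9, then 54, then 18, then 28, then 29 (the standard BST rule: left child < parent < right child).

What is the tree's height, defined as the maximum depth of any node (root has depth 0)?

49: root
42: left child of 49 (depth 1)
12: left child of 42 (depth 2)
30: right child of 12 (depth 3)
41: right child of 30 (depth 4)
25: left child of 30 (depth 4)
37: left child of 41 (depth 5)
38: right child of 37 (depth 6)
9: left child of 12 (depth 3)
54: right child of 49 (depth 1)
18: left child of 25 (depth 5)
28: right child of 25 (depth 5)
29: right child of 28 (depth 6)

The deepest node is 38 at depth 6.

6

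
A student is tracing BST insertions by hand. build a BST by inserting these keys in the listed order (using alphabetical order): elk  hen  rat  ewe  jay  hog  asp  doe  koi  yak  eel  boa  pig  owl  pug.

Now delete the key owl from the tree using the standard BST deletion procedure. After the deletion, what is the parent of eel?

doe

Resulting structure (node: left, right):
  elk: L=asp, R=hen
  hen: L=ewe, R=rat
  rat: L=jay, R=yak
  ewe: L=–, R=–
  jay: L=hog, R=koi
  hog: L=–, R=–
  asp: L=–, R=doe
  doe: L=boa, R=eel
  koi: L=–, R=pig
  yak: L=–, R=–
  eel: L=–, R=–
  boa: L=–, R=–
  pig: L=owl, R=pug
  owl: L=–, R=–
  pug: L=–, R=–

Delete owl (at most one child — splice it out).
After deletion, eel's parent is doe.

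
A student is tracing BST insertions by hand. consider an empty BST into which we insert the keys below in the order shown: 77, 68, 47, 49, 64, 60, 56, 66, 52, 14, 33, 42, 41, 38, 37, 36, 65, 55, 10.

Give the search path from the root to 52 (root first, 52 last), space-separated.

77 68 47 49 64 60 56 52

77: root
68: left child of 77 (depth 1)
47: left child of 68 (depth 2)
49: right child of 47 (depth 3)
64: right child of 49 (depth 4)
60: left child of 64 (depth 5)
56: left child of 60 (depth 6)
66: right child of 64 (depth 5)
52: left child of 56 (depth 7)
14: left child of 47 (depth 3)
33: right child of 14 (depth 4)
42: right child of 33 (depth 5)
41: left child of 42 (depth 6)
38: left child of 41 (depth 7)
37: left child of 38 (depth 8)
36: left child of 37 (depth 9)
65: left child of 66 (depth 6)
55: right child of 52 (depth 8)
10: left child of 14 (depth 4)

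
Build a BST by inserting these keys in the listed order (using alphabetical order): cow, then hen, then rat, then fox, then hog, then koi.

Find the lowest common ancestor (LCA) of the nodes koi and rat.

Insert cow: tree is empty, so cow becomes the root.
Insert hen: hen > cow → go right. Place as right child of cow.
Insert rat: rat > cow → go right; rat > hen → go right. Place as right child of hen.
Insert fox: fox > cow → go right; fox < hen → go left. Place as left child of hen.
Insert hog: hog > cow → go right; hog > hen → go right; hog < rat → go left. Place as left child of rat.
Insert koi: koi > cow → go right; koi > hen → go right; koi < rat → go left; koi > hog → go right. Place as right child of hog.

Path to koi: cow → hen → rat → hog → koi
Path to rat: cow → hen → rat
rat lies on both paths and is an ancestor of the other node.

rat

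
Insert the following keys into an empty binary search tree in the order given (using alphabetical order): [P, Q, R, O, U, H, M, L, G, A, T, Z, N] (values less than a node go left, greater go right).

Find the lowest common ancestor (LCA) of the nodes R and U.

R

Insert P: tree is empty, so P becomes the root.
Insert Q: Q > P → go right. Place as right child of P.
Insert R: R > P → go right; R > Q → go right. Place as right child of Q.
Insert O: O < P → go left. Place as left child of P.
Insert U: U > P → go right; U > Q → go right; U > R → go right. Place as right child of R.
Insert H: H < P → go left; H < O → go left. Place as left child of O.
Insert M: M < P → go left; M < O → go left; M > H → go right. Place as right child of H.
Insert L: L < P → go left; L < O → go left; L > H → go right; L < M → go left. Place as left child of M.
Insert G: G < P → go left; G < O → go left; G < H → go left. Place as left child of H.
Insert A: A < P → go left; A < O → go left; A < H → go left; A < G → go left. Place as left child of G.
Insert T: T > P → go right; T > Q → go right; T > R → go right; T < U → go left. Place as left child of U.
Insert Z: Z > P → go right; Z > Q → go right; Z > R → go right; Z > U → go right. Place as right child of U.
Insert N: N < P → go left; N < O → go left; N > H → go right; N > M → go right. Place as right child of M.

Path to R: P → Q → R
Path to U: P → Q → R → U
R lies on both paths and is an ancestor of the other node.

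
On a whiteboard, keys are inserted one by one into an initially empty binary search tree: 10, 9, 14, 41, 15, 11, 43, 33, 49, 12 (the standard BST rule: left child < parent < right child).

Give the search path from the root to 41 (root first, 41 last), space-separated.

Insert 10: tree is empty, so 10 becomes the root.
Insert 9: 9 < 10 → go left. Place as left child of 10.
Insert 14: 14 > 10 → go right. Place as right child of 10.
Insert 41: 41 > 10 → go right; 41 > 14 → go right. Place as right child of 14.
Insert 15: 15 > 10 → go right; 15 > 14 → go right; 15 < 41 → go left. Place as left child of 41.
Insert 11: 11 > 10 → go right; 11 < 14 → go left. Place as left child of 14.
Insert 43: 43 > 10 → go right; 43 > 14 → go right; 43 > 41 → go right. Place as right child of 41.
Insert 33: 33 > 10 → go right; 33 > 14 → go right; 33 < 41 → go left; 33 > 15 → go right. Place as right child of 15.
Insert 49: 49 > 10 → go right; 49 > 14 → go right; 49 > 41 → go right; 49 > 43 → go right. Place as right child of 43.
Insert 12: 12 > 10 → go right; 12 < 14 → go left; 12 > 11 → go right. Place as right child of 11.

10 14 41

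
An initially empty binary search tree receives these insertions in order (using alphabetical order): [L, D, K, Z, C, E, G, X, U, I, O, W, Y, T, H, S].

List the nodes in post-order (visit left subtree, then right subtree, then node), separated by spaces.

C H I G E K D S T O W U Y X Z L

Resulting structure (node: left, right):
  L: L=D, R=Z
  D: L=C, R=K
  K: L=E, R=–
  Z: L=X, R=–
  C: L=–, R=–
  E: L=–, R=G
  G: L=–, R=I
  X: L=U, R=Y
  U: L=O, R=W
  I: L=H, R=–
  O: L=–, R=T
  W: L=–, R=–
  Y: L=–, R=–
  T: L=S, R=–
  H: L=–, R=–
  S: L=–, R=–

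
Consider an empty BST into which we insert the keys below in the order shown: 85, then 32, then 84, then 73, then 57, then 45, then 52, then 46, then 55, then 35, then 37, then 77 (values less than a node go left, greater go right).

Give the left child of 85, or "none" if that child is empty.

32

Resulting structure (node: left, right):
  85: L=32, R=–
  32: L=–, R=84
  84: L=73, R=–
  73: L=57, R=77
  57: L=45, R=–
  45: L=35, R=52
  52: L=46, R=55
  46: L=–, R=–
  55: L=–, R=–
  35: L=–, R=37
  37: L=–, R=–
  77: L=–, R=–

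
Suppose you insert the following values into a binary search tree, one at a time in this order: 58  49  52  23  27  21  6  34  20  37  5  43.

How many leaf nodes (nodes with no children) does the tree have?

4

Resulting structure (node: left, right):
  58: L=49, R=–
  49: L=23, R=52
  52: L=–, R=–
  23: L=21, R=27
  27: L=–, R=34
  21: L=6, R=–
  6: L=5, R=20
  34: L=–, R=37
  20: L=–, R=–
  37: L=–, R=43
  5: L=–, R=–
  43: L=–, R=–

Leaves: 5, 20, 43, 52 — 4 in total.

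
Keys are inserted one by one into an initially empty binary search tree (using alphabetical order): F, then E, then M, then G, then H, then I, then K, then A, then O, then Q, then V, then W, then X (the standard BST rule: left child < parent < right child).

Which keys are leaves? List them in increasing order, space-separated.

A K X

F: root
E: left child of F (depth 1)
M: right child of F (depth 1)
G: left child of M (depth 2)
H: right child of G (depth 3)
I: right child of H (depth 4)
K: right child of I (depth 5)
A: left child of E (depth 2)
O: right child of M (depth 2)
Q: right child of O (depth 3)
V: right child of Q (depth 4)
W: right child of V (depth 5)
X: right child of W (depth 6)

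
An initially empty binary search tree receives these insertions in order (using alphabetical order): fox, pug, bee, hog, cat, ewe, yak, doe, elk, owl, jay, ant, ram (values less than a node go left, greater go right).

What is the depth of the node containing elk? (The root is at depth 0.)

5

Insert fox: tree is empty, so fox becomes the root.
Insert pug: pug > fox → go right. Place as right child of fox.
Insert bee: bee < fox → go left. Place as left child of fox.
Insert hog: hog > fox → go right; hog < pug → go left. Place as left child of pug.
Insert cat: cat < fox → go left; cat > bee → go right. Place as right child of bee.
Insert ewe: ewe < fox → go left; ewe > bee → go right; ewe > cat → go right. Place as right child of cat.
Insert yak: yak > fox → go right; yak > pug → go right. Place as right child of pug.
Insert doe: doe < fox → go left; doe > bee → go right; doe > cat → go right; doe < ewe → go left. Place as left child of ewe.
Insert elk: elk < fox → go left; elk > bee → go right; elk > cat → go right; elk < ewe → go left; elk > doe → go right. Place as right child of doe.
Insert owl: owl > fox → go right; owl < pug → go left; owl > hog → go right. Place as right child of hog.
Insert jay: jay > fox → go right; jay < pug → go left; jay > hog → go right; jay < owl → go left. Place as left child of owl.
Insert ant: ant < fox → go left; ant < bee → go left. Place as left child of bee.
Insert ram: ram > fox → go right; ram > pug → go right; ram < yak → go left. Place as left child of yak.

Path to elk: fox → bee → cat → ewe → doe → elk, which is 5 edges.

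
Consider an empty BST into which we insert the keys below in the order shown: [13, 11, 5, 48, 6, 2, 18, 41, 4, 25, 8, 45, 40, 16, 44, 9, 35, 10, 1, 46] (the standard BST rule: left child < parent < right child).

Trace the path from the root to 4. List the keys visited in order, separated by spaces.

13: root
11: left child of 13 (depth 1)
5: left child of 11 (depth 2)
48: right child of 13 (depth 1)
6: right child of 5 (depth 3)
2: left child of 5 (depth 3)
18: left child of 48 (depth 2)
41: right child of 18 (depth 3)
4: right child of 2 (depth 4)
25: left child of 41 (depth 4)
8: right child of 6 (depth 4)
45: right child of 41 (depth 4)
40: right child of 25 (depth 5)
16: left child of 18 (depth 3)
44: left child of 45 (depth 5)
9: right child of 8 (depth 5)
35: left child of 40 (depth 6)
10: right child of 9 (depth 6)
1: left child of 2 (depth 4)
46: right child of 45 (depth 5)

13 11 5 2 4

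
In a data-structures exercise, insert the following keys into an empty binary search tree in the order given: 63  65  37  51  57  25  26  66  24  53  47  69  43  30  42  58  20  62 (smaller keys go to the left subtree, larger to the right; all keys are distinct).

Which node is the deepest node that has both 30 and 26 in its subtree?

26

63: root
65: right child of 63 (depth 1)
37: left child of 63 (depth 1)
51: right child of 37 (depth 2)
57: right child of 51 (depth 3)
25: left child of 37 (depth 2)
26: right child of 25 (depth 3)
66: right child of 65 (depth 2)
24: left child of 25 (depth 3)
53: left child of 57 (depth 4)
47: left child of 51 (depth 3)
69: right child of 66 (depth 3)
43: left child of 47 (depth 4)
30: right child of 26 (depth 4)
42: left child of 43 (depth 5)
58: right child of 57 (depth 4)
20: left child of 24 (depth 4)
62: right child of 58 (depth 5)

Path to 30: 63 → 37 → 25 → 26 → 30
Path to 26: 63 → 37 → 25 → 26
26 lies on both paths and is an ancestor of the other node.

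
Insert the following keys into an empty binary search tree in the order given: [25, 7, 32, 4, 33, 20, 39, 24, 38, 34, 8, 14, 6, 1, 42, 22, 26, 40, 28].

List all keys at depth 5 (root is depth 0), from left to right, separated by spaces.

34 40

25: root
7: left child of 25 (depth 1)
32: right child of 25 (depth 1)
4: left child of 7 (depth 2)
33: right child of 32 (depth 2)
20: right child of 7 (depth 2)
39: right child of 33 (depth 3)
24: right child of 20 (depth 3)
38: left child of 39 (depth 4)
34: left child of 38 (depth 5)
8: left child of 20 (depth 3)
14: right child of 8 (depth 4)
6: right child of 4 (depth 3)
1: left child of 4 (depth 3)
42: right child of 39 (depth 4)
22: left child of 24 (depth 4)
26: left child of 32 (depth 2)
40: left child of 42 (depth 5)
28: right child of 26 (depth 3)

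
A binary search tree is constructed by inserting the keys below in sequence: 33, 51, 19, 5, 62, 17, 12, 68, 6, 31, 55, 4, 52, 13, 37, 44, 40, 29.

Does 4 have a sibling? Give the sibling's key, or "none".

17

33: root
51: right child of 33 (depth 1)
19: left child of 33 (depth 1)
5: left child of 19 (depth 2)
62: right child of 51 (depth 2)
17: right child of 5 (depth 3)
12: left child of 17 (depth 4)
68: right child of 62 (depth 3)
6: left child of 12 (depth 5)
31: right child of 19 (depth 2)
55: left child of 62 (depth 3)
4: left child of 5 (depth 3)
52: left child of 55 (depth 4)
13: right child of 12 (depth 5)
37: left child of 51 (depth 2)
44: right child of 37 (depth 3)
40: left child of 44 (depth 4)
29: left child of 31 (depth 3)

4's parent is 5; the other child of 5 is 17.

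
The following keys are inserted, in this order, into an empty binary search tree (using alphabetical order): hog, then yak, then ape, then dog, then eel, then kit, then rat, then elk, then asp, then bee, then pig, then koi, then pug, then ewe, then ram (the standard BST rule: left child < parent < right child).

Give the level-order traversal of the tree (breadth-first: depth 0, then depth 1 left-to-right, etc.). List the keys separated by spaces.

hog ape yak dog kit asp eel rat bee elk pig ewe koi pug ram

Resulting structure (node: left, right):
  hog: L=ape, R=yak
  yak: L=kit, R=–
  ape: L=–, R=dog
  dog: L=asp, R=eel
  eel: L=–, R=elk
  kit: L=–, R=rat
  rat: L=pig, R=–
  elk: L=–, R=ewe
  asp: L=–, R=bee
  bee: L=–, R=–
  pig: L=koi, R=pug
  koi: L=–, R=–
  pug: L=–, R=ram
  ewe: L=–, R=–
  ram: L=–, R=–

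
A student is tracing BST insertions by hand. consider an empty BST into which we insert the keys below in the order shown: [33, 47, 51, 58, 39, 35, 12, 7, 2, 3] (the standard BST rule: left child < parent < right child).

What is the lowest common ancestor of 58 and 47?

47

Insert 33: tree is empty, so 33 becomes the root.
Insert 47: 47 > 33 → go right. Place as right child of 33.
Insert 51: 51 > 33 → go right; 51 > 47 → go right. Place as right child of 47.
Insert 58: 58 > 33 → go right; 58 > 47 → go right; 58 > 51 → go right. Place as right child of 51.
Insert 39: 39 > 33 → go right; 39 < 47 → go left. Place as left child of 47.
Insert 35: 35 > 33 → go right; 35 < 47 → go left; 35 < 39 → go left. Place as left child of 39.
Insert 12: 12 < 33 → go left. Place as left child of 33.
Insert 7: 7 < 33 → go left; 7 < 12 → go left. Place as left child of 12.
Insert 2: 2 < 33 → go left; 2 < 12 → go left; 2 < 7 → go left. Place as left child of 7.
Insert 3: 3 < 33 → go left; 3 < 12 → go left; 3 < 7 → go left; 3 > 2 → go right. Place as right child of 2.

Path to 58: 33 → 47 → 51 → 58
Path to 47: 33 → 47
47 lies on both paths and is an ancestor of the other node.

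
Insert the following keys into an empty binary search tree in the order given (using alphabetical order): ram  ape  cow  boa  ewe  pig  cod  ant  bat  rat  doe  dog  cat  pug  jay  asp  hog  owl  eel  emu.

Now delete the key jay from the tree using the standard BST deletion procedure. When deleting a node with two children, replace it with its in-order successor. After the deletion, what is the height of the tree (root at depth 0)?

7

Insert ram: tree is empty, so ram becomes the root.
Insert ape: ape < ram → go left. Place as left child of ram.
Insert cow: cow < ram → go left; cow > ape → go right. Place as right child of ape.
Insert boa: boa < ram → go left; boa > ape → go right; boa < cow → go left. Place as left child of cow.
Insert ewe: ewe < ram → go left; ewe > ape → go right; ewe > cow → go right. Place as right child of cow.
Insert pig: pig < ram → go left; pig > ape → go right; pig > cow → go right; pig > ewe → go right. Place as right child of ewe.
Insert cod: cod < ram → go left; cod > ape → go right; cod < cow → go left; cod > boa → go right. Place as right child of boa.
Insert ant: ant < ram → go left; ant < ape → go left. Place as left child of ape.
Insert bat: bat < ram → go left; bat > ape → go right; bat < cow → go left; bat < boa → go left. Place as left child of boa.
Insert rat: rat > ram → go right. Place as right child of ram.
Insert doe: doe < ram → go left; doe > ape → go right; doe > cow → go right; doe < ewe → go left. Place as left child of ewe.
Insert dog: dog < ram → go left; dog > ape → go right; dog > cow → go right; dog < ewe → go left; dog > doe → go right. Place as right child of doe.
Insert cat: cat < ram → go left; cat > ape → go right; cat < cow → go left; cat > boa → go right; cat < cod → go left. Place as left child of cod.
Insert pug: pug < ram → go left; pug > ape → go right; pug > cow → go right; pug > ewe → go right; pug > pig → go right. Place as right child of pig.
Insert jay: jay < ram → go left; jay > ape → go right; jay > cow → go right; jay > ewe → go right; jay < pig → go left. Place as left child of pig.
Insert asp: asp < ram → go left; asp > ape → go right; asp < cow → go left; asp < boa → go left; asp < bat → go left. Place as left child of bat.
Insert hog: hog < ram → go left; hog > ape → go right; hog > cow → go right; hog > ewe → go right; hog < pig → go left; hog < jay → go left. Place as left child of jay.
Insert owl: owl < ram → go left; owl > ape → go right; owl > cow → go right; owl > ewe → go right; owl < pig → go left; owl > jay → go right. Place as right child of jay.
Insert eel: eel < ram → go left; eel > ape → go right; eel > cow → go right; eel < ewe → go left; eel > doe → go right; eel > dog → go right. Place as right child of dog.
Insert emu: emu < ram → go left; emu > ape → go right; emu > cow → go right; emu < ewe → go left; emu > doe → go right; emu > dog → go right; emu > eel → go right. Place as right child of eel.

Delete jay (two children — replace with in-order successor).
After deletion, deepest node is emu at depth 7.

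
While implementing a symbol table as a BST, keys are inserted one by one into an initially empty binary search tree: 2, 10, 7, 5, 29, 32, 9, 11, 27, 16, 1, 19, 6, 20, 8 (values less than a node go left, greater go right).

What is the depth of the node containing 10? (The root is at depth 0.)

Insert 2: tree is empty, so 2 becomes the root.
Insert 10: 10 > 2 → go right. Place as right child of 2.
Insert 7: 7 > 2 → go right; 7 < 10 → go left. Place as left child of 10.
Insert 5: 5 > 2 → go right; 5 < 10 → go left; 5 < 7 → go left. Place as left child of 7.
Insert 29: 29 > 2 → go right; 29 > 10 → go right. Place as right child of 10.
Insert 32: 32 > 2 → go right; 32 > 10 → go right; 32 > 29 → go right. Place as right child of 29.
Insert 9: 9 > 2 → go right; 9 < 10 → go left; 9 > 7 → go right. Place as right child of 7.
Insert 11: 11 > 2 → go right; 11 > 10 → go right; 11 < 29 → go left. Place as left child of 29.
Insert 27: 27 > 2 → go right; 27 > 10 → go right; 27 < 29 → go left; 27 > 11 → go right. Place as right child of 11.
Insert 16: 16 > 2 → go right; 16 > 10 → go right; 16 < 29 → go left; 16 > 11 → go right; 16 < 27 → go left. Place as left child of 27.
Insert 1: 1 < 2 → go left. Place as left child of 2.
Insert 19: 19 > 2 → go right; 19 > 10 → go right; 19 < 29 → go left; 19 > 11 → go right; 19 < 27 → go left; 19 > 16 → go right. Place as right child of 16.
Insert 6: 6 > 2 → go right; 6 < 10 → go left; 6 < 7 → go left; 6 > 5 → go right. Place as right child of 5.
Insert 20: 20 > 2 → go right; 20 > 10 → go right; 20 < 29 → go left; 20 > 11 → go right; 20 < 27 → go left; 20 > 16 → go right; 20 > 19 → go right. Place as right child of 19.
Insert 8: 8 > 2 → go right; 8 < 10 → go left; 8 > 7 → go right; 8 < 9 → go left. Place as left child of 9.

Path to 10: 2 → 10, which is 1 edge.

1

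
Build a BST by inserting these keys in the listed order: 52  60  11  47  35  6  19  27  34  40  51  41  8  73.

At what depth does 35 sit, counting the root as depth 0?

3

Insert 52: tree is empty, so 52 becomes the root.
Insert 60: 60 > 52 → go right. Place as right child of 52.
Insert 11: 11 < 52 → go left. Place as left child of 52.
Insert 47: 47 < 52 → go left; 47 > 11 → go right. Place as right child of 11.
Insert 35: 35 < 52 → go left; 35 > 11 → go right; 35 < 47 → go left. Place as left child of 47.
Insert 6: 6 < 52 → go left; 6 < 11 → go left. Place as left child of 11.
Insert 19: 19 < 52 → go left; 19 > 11 → go right; 19 < 47 → go left; 19 < 35 → go left. Place as left child of 35.
Insert 27: 27 < 52 → go left; 27 > 11 → go right; 27 < 47 → go left; 27 < 35 → go left; 27 > 19 → go right. Place as right child of 19.
Insert 34: 34 < 52 → go left; 34 > 11 → go right; 34 < 47 → go left; 34 < 35 → go left; 34 > 19 → go right; 34 > 27 → go right. Place as right child of 27.
Insert 40: 40 < 52 → go left; 40 > 11 → go right; 40 < 47 → go left; 40 > 35 → go right. Place as right child of 35.
Insert 51: 51 < 52 → go left; 51 > 11 → go right; 51 > 47 → go right. Place as right child of 47.
Insert 41: 41 < 52 → go left; 41 > 11 → go right; 41 < 47 → go left; 41 > 35 → go right; 41 > 40 → go right. Place as right child of 40.
Insert 8: 8 < 52 → go left; 8 < 11 → go left; 8 > 6 → go right. Place as right child of 6.
Insert 73: 73 > 52 → go right; 73 > 60 → go right. Place as right child of 60.

Path to 35: 52 → 11 → 47 → 35, which is 3 edges.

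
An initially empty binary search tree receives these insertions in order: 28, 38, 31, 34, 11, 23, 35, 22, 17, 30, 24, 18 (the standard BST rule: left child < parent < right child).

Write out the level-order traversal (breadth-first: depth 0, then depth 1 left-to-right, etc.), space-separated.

28 11 38 23 31 22 24 30 34 17 35 18

Insert 28: tree is empty, so 28 becomes the root.
Insert 38: 38 > 28 → go right. Place as right child of 28.
Insert 31: 31 > 28 → go right; 31 < 38 → go left. Place as left child of 38.
Insert 34: 34 > 28 → go right; 34 < 38 → go left; 34 > 31 → go right. Place as right child of 31.
Insert 11: 11 < 28 → go left. Place as left child of 28.
Insert 23: 23 < 28 → go left; 23 > 11 → go right. Place as right child of 11.
Insert 35: 35 > 28 → go right; 35 < 38 → go left; 35 > 31 → go right; 35 > 34 → go right. Place as right child of 34.
Insert 22: 22 < 28 → go left; 22 > 11 → go right; 22 < 23 → go left. Place as left child of 23.
Insert 17: 17 < 28 → go left; 17 > 11 → go right; 17 < 23 → go left; 17 < 22 → go left. Place as left child of 22.
Insert 30: 30 > 28 → go right; 30 < 38 → go left; 30 < 31 → go left. Place as left child of 31.
Insert 24: 24 < 28 → go left; 24 > 11 → go right; 24 > 23 → go right. Place as right child of 23.
Insert 18: 18 < 28 → go left; 18 > 11 → go right; 18 < 23 → go left; 18 < 22 → go left; 18 > 17 → go right. Place as right child of 17.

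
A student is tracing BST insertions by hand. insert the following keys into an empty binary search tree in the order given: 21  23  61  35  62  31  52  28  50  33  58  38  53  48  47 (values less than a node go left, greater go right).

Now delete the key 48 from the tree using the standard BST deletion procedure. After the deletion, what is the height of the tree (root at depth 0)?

7

21: root
23: right child of 21 (depth 1)
61: right child of 23 (depth 2)
35: left child of 61 (depth 3)
62: right child of 61 (depth 3)
31: left child of 35 (depth 4)
52: right child of 35 (depth 4)
28: left child of 31 (depth 5)
50: left child of 52 (depth 5)
33: right child of 31 (depth 5)
58: right child of 52 (depth 5)
38: left child of 50 (depth 6)
53: left child of 58 (depth 6)
48: right child of 38 (depth 7)
47: left child of 48 (depth 8)

Delete 48 (at most one child — splice it out).
After deletion, deepest node is 47 at depth 7.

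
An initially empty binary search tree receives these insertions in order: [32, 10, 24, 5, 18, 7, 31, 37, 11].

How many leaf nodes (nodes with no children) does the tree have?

4

32: root
10: left child of 32 (depth 1)
24: right child of 10 (depth 2)
5: left child of 10 (depth 2)
18: left child of 24 (depth 3)
7: right child of 5 (depth 3)
31: right child of 24 (depth 3)
37: right child of 32 (depth 1)
11: left child of 18 (depth 4)

Leaves: 7, 11, 31, 37 — 4 in total.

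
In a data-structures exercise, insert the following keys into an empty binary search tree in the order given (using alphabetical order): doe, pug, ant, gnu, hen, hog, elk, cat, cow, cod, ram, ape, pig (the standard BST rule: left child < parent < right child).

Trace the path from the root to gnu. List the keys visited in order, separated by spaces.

doe: root
pug: right child of doe (depth 1)
ant: left child of doe (depth 1)
gnu: left child of pug (depth 2)
hen: right child of gnu (depth 3)
hog: right child of hen (depth 4)
elk: left child of gnu (depth 3)
cat: right child of ant (depth 2)
cow: right child of cat (depth 3)
cod: left child of cow (depth 4)
ram: right child of pug (depth 2)
ape: left child of cat (depth 3)
pig: right child of hog (depth 5)

doe pug gnu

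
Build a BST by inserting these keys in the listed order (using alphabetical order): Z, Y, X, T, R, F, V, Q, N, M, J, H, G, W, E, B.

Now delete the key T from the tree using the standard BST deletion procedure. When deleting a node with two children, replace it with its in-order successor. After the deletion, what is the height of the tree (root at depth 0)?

Resulting structure (node: left, right):
  Z: L=Y, R=–
  Y: L=X, R=–
  X: L=T, R=–
  T: L=R, R=V
  R: L=F, R=–
  F: L=E, R=Q
  V: L=–, R=W
  Q: L=N, R=–
  N: L=M, R=–
  M: L=J, R=–
  J: L=H, R=–
  H: L=G, R=–
  G: L=–, R=–
  W: L=–, R=–
  E: L=B, R=–
  B: L=–, R=–

Delete T (two children — replace with in-order successor).
After deletion, deepest node is G at depth 11.

11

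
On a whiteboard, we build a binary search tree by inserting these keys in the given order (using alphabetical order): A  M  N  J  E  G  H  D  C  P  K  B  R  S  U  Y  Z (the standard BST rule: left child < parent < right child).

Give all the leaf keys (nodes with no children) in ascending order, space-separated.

B H K Z

Insert A: tree is empty, so A becomes the root.
Insert M: M > A → go right. Place as right child of A.
Insert N: N > A → go right; N > M → go right. Place as right child of M.
Insert J: J > A → go right; J < M → go left. Place as left child of M.
Insert E: E > A → go right; E < M → go left; E < J → go left. Place as left child of J.
Insert G: G > A → go right; G < M → go left; G < J → go left; G > E → go right. Place as right child of E.
Insert H: H > A → go right; H < M → go left; H < J → go left; H > E → go right; H > G → go right. Place as right child of G.
Insert D: D > A → go right; D < M → go left; D < J → go left; D < E → go left. Place as left child of E.
Insert C: C > A → go right; C < M → go left; C < J → go left; C < E → go left; C < D → go left. Place as left child of D.
Insert P: P > A → go right; P > M → go right; P > N → go right. Place as right child of N.
Insert K: K > A → go right; K < M → go left; K > J → go right. Place as right child of J.
Insert B: B > A → go right; B < M → go left; B < J → go left; B < E → go left; B < D → go left; B < C → go left. Place as left child of C.
Insert R: R > A → go right; R > M → go right; R > N → go right; R > P → go right. Place as right child of P.
Insert S: S > A → go right; S > M → go right; S > N → go right; S > P → go right; S > R → go right. Place as right child of R.
Insert U: U > A → go right; U > M → go right; U > N → go right; U > P → go right; U > R → go right; U > S → go right. Place as right child of S.
Insert Y: Y > A → go right; Y > M → go right; Y > N → go right; Y > P → go right; Y > R → go right; Y > S → go right; Y > U → go right. Place as right child of U.
Insert Z: Z > A → go right; Z > M → go right; Z > N → go right; Z > P → go right; Z > R → go right; Z > S → go right; Z > U → go right; Z > Y → go right. Place as right child of Y.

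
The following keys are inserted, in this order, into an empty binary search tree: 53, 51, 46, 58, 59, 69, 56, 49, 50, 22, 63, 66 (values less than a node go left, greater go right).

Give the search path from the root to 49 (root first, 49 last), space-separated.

Resulting structure (node: left, right):
  53: L=51, R=58
  51: L=46, R=–
  46: L=22, R=49
  58: L=56, R=59
  59: L=–, R=69
  69: L=63, R=–
  56: L=–, R=–
  49: L=–, R=50
  50: L=–, R=–
  22: L=–, R=–
  63: L=–, R=66
  66: L=–, R=–

53 51 46 49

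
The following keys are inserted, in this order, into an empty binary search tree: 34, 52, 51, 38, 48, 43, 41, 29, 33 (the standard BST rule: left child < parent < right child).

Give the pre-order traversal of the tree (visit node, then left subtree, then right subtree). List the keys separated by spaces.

Insert 34: tree is empty, so 34 becomes the root.
Insert 52: 52 > 34 → go right. Place as right child of 34.
Insert 51: 51 > 34 → go right; 51 < 52 → go left. Place as left child of 52.
Insert 38: 38 > 34 → go right; 38 < 52 → go left; 38 < 51 → go left. Place as left child of 51.
Insert 48: 48 > 34 → go right; 48 < 52 → go left; 48 < 51 → go left; 48 > 38 → go right. Place as right child of 38.
Insert 43: 43 > 34 → go right; 43 < 52 → go left; 43 < 51 → go left; 43 > 38 → go right; 43 < 48 → go left. Place as left child of 48.
Insert 41: 41 > 34 → go right; 41 < 52 → go left; 41 < 51 → go left; 41 > 38 → go right; 41 < 48 → go left; 41 < 43 → go left. Place as left child of 43.
Insert 29: 29 < 34 → go left. Place as left child of 34.
Insert 33: 33 < 34 → go left; 33 > 29 → go right. Place as right child of 29.

34 29 33 52 51 38 48 43 41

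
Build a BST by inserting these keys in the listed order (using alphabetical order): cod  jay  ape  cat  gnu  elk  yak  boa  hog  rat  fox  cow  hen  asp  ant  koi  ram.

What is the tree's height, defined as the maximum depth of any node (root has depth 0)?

5

cod: root
jay: right child of cod (depth 1)
ape: left child of cod (depth 1)
cat: right child of ape (depth 2)
gnu: left child of jay (depth 2)
elk: left child of gnu (depth 3)
yak: right child of jay (depth 2)
boa: left child of cat (depth 3)
hog: right child of gnu (depth 3)
rat: left child of yak (depth 3)
fox: right child of elk (depth 4)
cow: left child of elk (depth 4)
hen: left child of hog (depth 4)
asp: left child of boa (depth 4)
ant: left child of ape (depth 2)
koi: left child of rat (depth 4)
ram: right child of koi (depth 5)

The deepest node is ram at depth 5.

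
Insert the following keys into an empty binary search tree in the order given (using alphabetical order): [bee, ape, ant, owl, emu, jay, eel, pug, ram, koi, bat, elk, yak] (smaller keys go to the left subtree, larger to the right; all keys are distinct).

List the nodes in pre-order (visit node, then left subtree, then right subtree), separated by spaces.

bee: root
ape: left child of bee (depth 1)
ant: left child of ape (depth 2)
owl: right child of bee (depth 1)
emu: left child of owl (depth 2)
jay: right child of emu (depth 3)
eel: left child of emu (depth 3)
pug: right child of owl (depth 2)
ram: right child of pug (depth 3)
koi: right child of jay (depth 4)
bat: right child of ape (depth 2)
elk: right child of eel (depth 4)
yak: right child of ram (depth 4)

bee ape ant bat owl emu eel elk jay koi pug ram yak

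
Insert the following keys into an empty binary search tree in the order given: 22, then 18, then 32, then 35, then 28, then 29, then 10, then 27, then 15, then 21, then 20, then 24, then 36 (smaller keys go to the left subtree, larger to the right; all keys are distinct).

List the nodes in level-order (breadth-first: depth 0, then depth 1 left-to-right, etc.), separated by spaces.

Resulting structure (node: left, right):
  22: L=18, R=32
  18: L=10, R=21
  32: L=28, R=35
  35: L=–, R=36
  28: L=27, R=29
  29: L=–, R=–
  10: L=–, R=15
  27: L=24, R=–
  15: L=–, R=–
  21: L=20, R=–
  20: L=–, R=–
  24: L=–, R=–
  36: L=–, R=–

22 18 32 10 21 28 35 15 20 27 29 36 24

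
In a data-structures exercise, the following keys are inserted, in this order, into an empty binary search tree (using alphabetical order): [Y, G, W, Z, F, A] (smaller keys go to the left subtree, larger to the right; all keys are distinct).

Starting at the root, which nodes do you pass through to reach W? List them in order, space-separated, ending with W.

Y G W

Insert Y: tree is empty, so Y becomes the root.
Insert G: G < Y → go left. Place as left child of Y.
Insert W: W < Y → go left; W > G → go right. Place as right child of G.
Insert Z: Z > Y → go right. Place as right child of Y.
Insert F: F < Y → go left; F < G → go left. Place as left child of G.
Insert A: A < Y → go left; A < G → go left; A < F → go left. Place as left child of F.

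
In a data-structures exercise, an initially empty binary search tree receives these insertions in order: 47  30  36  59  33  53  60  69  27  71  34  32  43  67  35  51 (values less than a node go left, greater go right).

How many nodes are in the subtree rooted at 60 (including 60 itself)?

4

Insert 47: tree is empty, so 47 becomes the root.
Insert 30: 30 < 47 → go left. Place as left child of 47.
Insert 36: 36 < 47 → go left; 36 > 30 → go right. Place as right child of 30.
Insert 59: 59 > 47 → go right. Place as right child of 47.
Insert 33: 33 < 47 → go left; 33 > 30 → go right; 33 < 36 → go left. Place as left child of 36.
Insert 53: 53 > 47 → go right; 53 < 59 → go left. Place as left child of 59.
Insert 60: 60 > 47 → go right; 60 > 59 → go right. Place as right child of 59.
Insert 69: 69 > 47 → go right; 69 > 59 → go right; 69 > 60 → go right. Place as right child of 60.
Insert 27: 27 < 47 → go left; 27 < 30 → go left. Place as left child of 30.
Insert 71: 71 > 47 → go right; 71 > 59 → go right; 71 > 60 → go right; 71 > 69 → go right. Place as right child of 69.
Insert 34: 34 < 47 → go left; 34 > 30 → go right; 34 < 36 → go left; 34 > 33 → go right. Place as right child of 33.
Insert 32: 32 < 47 → go left; 32 > 30 → go right; 32 < 36 → go left; 32 < 33 → go left. Place as left child of 33.
Insert 43: 43 < 47 → go left; 43 > 30 → go right; 43 > 36 → go right. Place as right child of 36.
Insert 67: 67 > 47 → go right; 67 > 59 → go right; 67 > 60 → go right; 67 < 69 → go left. Place as left child of 69.
Insert 35: 35 < 47 → go left; 35 > 30 → go right; 35 < 36 → go left; 35 > 33 → go right; 35 > 34 → go right. Place as right child of 34.
Insert 51: 51 > 47 → go right; 51 < 59 → go left; 51 < 53 → go left. Place as left child of 53.

Subtree rooted at 60 contains: 60, 69, 67, 71 — 4 nodes.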